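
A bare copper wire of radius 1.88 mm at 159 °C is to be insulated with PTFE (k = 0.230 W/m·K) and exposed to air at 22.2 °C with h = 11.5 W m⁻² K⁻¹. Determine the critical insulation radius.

r_cr = 2.00 cm

For a cylinder, r_cr = k_ins/h = 0.230/11.5 = 0.0200 m = 2.00 cm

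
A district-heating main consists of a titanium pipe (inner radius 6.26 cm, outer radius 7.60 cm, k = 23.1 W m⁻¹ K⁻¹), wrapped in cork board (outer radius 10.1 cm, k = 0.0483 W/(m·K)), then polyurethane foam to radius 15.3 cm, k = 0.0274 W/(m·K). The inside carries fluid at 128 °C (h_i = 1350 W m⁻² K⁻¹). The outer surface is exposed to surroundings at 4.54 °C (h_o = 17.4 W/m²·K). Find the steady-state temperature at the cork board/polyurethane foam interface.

Resistance network (inner→outer):
  R'_conv,in = 1/(2πr h) = 1/(2π·0.0626·1350) = 0.001883 m·K/W
  R'_titanium = ln(0.0760/0.0626)/(2πk) = 0.1940/(2π·23.1) = 0.001336 m·K/W
  R'_cork board = ln(0.101/0.0760)/(2πk) = 0.2844/(2π·0.0483) = 0.9371 m·K/W
  R'_polyurethane foam = ln(0.153/0.101)/(2πk) = 0.4153/(2π·0.0274) = 2.412 m·K/W
  R'_conv,out = 1/(2πr h) = 1/(2π·0.153·17.4) = 0.05978 m·K/W
ΣR = 0.001883 + 0.001336 + 0.9371 + 2.412 + 0.05978 = 3.412 m·K/W
Q' = ΔT/ΣR = (128 °C − 4.54 °C)/3.412 = 36.18 W/m
From the inner boundary to the cork board/polyurethane foam interface, ΣR_partial = 0.9403 m·K/W.
T_interface = T_in − Q'·ΣR_partial = 128 °C − (36.18)(0.9403) = 94.0 °C

T = 94.0 °C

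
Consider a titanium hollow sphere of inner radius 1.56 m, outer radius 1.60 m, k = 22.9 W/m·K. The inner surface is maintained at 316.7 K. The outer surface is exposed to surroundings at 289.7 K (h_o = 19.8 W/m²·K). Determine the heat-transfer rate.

Q = 16.6 kW

Series thermal resistances, inner to outer:
  R_titanium = (1/1.56 − 1/1.60)/(4πk) = 0.01603/(4π·22.9) = 5.569×10^-5 K/W
  R_conv,out = 1/(4πr²h) = 1/(4π·1.60²·19.8) = 0.001570 K/W
ΣR = 5.569×10^-5 + 0.001570 = 0.001626 K/W
Q = ΔT/ΣR = (316.7 K − 289.7 K)/0.001626 = 16600 W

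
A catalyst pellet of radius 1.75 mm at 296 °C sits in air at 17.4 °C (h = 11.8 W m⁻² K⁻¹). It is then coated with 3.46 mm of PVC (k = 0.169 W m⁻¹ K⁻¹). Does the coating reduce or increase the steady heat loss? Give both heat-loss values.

increases: 0.127 → 0.652 W

Critical radius for a sphere: r_cr = 2k/h = 0.0286 m = 2.86 cm.
Outer radius after coating: r₂ = 0.00175 + 0.00346 = 0.00521 m.
Since r₁ < r_cr and r₂ ≤ r_cr, the coating moves toward the maximum at r_cr — heat loss rises.
Bare: R = 1/(4πr₁²h) = 2202 K/W; Q = 278.6/2202 = 0.127 W.
Coated: R = R_cond + R_conv = 427.1 K/W; Q = 278.6/427.1 = 0.652 W.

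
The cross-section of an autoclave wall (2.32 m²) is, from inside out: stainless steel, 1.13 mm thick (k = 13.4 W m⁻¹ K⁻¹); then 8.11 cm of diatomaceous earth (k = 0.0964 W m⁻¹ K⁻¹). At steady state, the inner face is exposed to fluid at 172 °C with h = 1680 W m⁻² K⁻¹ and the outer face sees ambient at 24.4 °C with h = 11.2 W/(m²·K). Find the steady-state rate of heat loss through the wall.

Treat each layer as a resistance in series:
  R_conv,in = 1/(hA) = 1/(1680·2.32) = 2.566×10^-4 K/W
  R_stainless steel = L/(kA) = 0.00113/(13.4·2.32) = 3.635×10^-5 K/W
  R_diatomaceous earth = L/(kA) = 0.0811/(0.0964·2.32) = 0.3626 K/W
  R_conv,out = 1/(hA) = 1/(11.2·2.32) = 0.03849 K/W
ΣR = 2.566×10^-4 + 3.635×10^-5 + 0.3626 + 0.03849 = 0.4014 K/W
Q = ΔT/ΣR = (172 °C − 24.4 °C)/0.4014 = 368 W

Q = 368 W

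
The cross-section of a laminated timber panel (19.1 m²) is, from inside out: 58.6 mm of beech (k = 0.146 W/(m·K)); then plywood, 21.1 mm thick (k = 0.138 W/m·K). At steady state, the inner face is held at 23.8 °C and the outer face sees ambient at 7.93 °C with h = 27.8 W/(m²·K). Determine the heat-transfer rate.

Resistance network (inner→outer):
  R_beech = L/(kA) = 0.0586/(0.146·19.1) = 0.02101 K/W
  R_plywood = L/(kA) = 0.0211/(0.138·19.1) = 0.008005 K/W
  R_conv,out = 1/(hA) = 1/(27.8·19.1) = 0.001883 K/W
ΣR = 0.02101 + 0.008005 + 0.001883 = 0.03090 K/W
Q = ΔT/ΣR = (23.8 °C − 7.93 °C)/0.03090 = 514 W

Q = 514 W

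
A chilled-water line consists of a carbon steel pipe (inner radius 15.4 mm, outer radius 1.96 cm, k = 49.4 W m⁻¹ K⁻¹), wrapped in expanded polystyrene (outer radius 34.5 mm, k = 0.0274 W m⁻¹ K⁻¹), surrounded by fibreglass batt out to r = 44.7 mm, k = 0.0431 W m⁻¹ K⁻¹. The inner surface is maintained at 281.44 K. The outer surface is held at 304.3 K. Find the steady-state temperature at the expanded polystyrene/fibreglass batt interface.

T = 299.1 K

Series thermal resistances, inner to outer:
  R'_carbon steel = ln(0.0196/0.0154)/(2πk) = 0.2412/(2π·49.4) = 7.770×10^-4 m·K/W
  R'_expanded polystyrene = ln(0.0345/0.0196)/(2πk) = 0.5654/(2π·0.0274) = 3.284 m·K/W
  R'_fibreglass batt = ln(0.0447/0.0345)/(2πk) = 0.2590/(2π·0.0431) = 0.9565 m·K/W
ΣR = 7.770×10^-4 + 3.284 + 0.9565 = 4.241 m·K/W
Q' = ΔT/ΣR = (281.44 K − 304.3 K)/4.241 = -5.390 W/m
From the inner boundary to the expanded polystyrene/fibreglass batt interface, ΣR_partial = 3.285 m·K/W.
T_interface = T_in − Q'·ΣR_partial = 281.44 K − (-5.390)(3.285) = 299.1 K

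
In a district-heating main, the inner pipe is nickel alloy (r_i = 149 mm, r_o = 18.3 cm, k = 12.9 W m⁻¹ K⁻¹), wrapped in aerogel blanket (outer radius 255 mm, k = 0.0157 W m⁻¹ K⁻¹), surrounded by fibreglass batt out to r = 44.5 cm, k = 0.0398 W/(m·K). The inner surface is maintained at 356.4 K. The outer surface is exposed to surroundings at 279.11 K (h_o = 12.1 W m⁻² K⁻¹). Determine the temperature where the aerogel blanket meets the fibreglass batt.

T = 310.1 K

Treat each layer as a resistance in series:
  R'_nickel alloy = ln(0.183/0.149)/(2πk) = 0.2055/(2π·12.9) = 0.002536 m·K/W
  R'_aerogel blanket = ln(0.255/0.183)/(2πk) = 0.3318/(2π·0.0157) = 3.363 m·K/W
  R'_fibreglass batt = ln(0.445/0.255)/(2πk) = 0.5568/(2π·0.0398) = 2.227 m·K/W
  R'_conv,out = 1/(2πr h) = 1/(2π·0.445·12.1) = 0.02956 m·K/W
ΣR = 0.002536 + 3.363 + 2.227 + 0.02956 = 5.622 m·K/W
Q' = ΔT/ΣR = (356.4 K − 279.11 K)/5.622 = 13.75 W/m
From the inner boundary to the aerogel blanket/fibreglass batt interface, ΣR_partial = 3.366 m·K/W.
T_interface = T_in − Q'·ΣR_partial = 356.4 K − (13.75)(3.366) = 310.1 K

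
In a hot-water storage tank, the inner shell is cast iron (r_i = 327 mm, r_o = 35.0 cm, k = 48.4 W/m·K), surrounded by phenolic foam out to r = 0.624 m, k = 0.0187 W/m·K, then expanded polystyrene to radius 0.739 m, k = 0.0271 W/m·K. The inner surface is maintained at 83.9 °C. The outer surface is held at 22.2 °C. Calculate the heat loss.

Treat each layer as a resistance in series:
  R_cast iron = (1/0.327 − 1/0.350)/(4πk) = 0.2010/(4π·48.4) = 3.304×10^-4 K/W
  R_phenolic foam = (1/0.350 − 1/0.624)/(4πk) = 1.255/(4π·0.0187) = 5.339 K/W
  R_expanded polystyrene = (1/0.624 − 1/0.739)/(4πk) = 0.2494/(4π·0.0271) = 0.7323 K/W
ΣR = 3.304×10^-4 + 5.339 + 0.7323 = 6.072 K/W
Q = ΔT/ΣR = (83.9 °C − 22.2 °C)/6.072 = 10.2 W

Q = 10.2 W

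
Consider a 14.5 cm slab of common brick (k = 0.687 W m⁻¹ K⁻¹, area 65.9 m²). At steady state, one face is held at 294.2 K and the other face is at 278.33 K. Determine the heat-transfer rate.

Q = 4.96 kW

Q = kA·ΔT/L = 0.687 × 65.9 × |294.2 K − 278.33 K| / 0.145 = 4960 W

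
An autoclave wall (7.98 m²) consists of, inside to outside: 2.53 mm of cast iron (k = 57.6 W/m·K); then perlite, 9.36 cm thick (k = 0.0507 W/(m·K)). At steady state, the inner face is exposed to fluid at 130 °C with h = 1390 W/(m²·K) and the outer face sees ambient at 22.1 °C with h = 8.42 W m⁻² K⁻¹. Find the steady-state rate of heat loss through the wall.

Q = 438 W

Resistance network (inner→outer):
  R_conv,in = 1/(hA) = 1/(1390·7.98) = 9.015×10^-5 K/W
  R_cast iron = L/(kA) = 0.00253/(57.6·7.98) = 5.504×10^-6 K/W
  R_perlite = L/(kA) = 0.0936/(0.0507·7.98) = 0.2313 K/W
  R_conv,out = 1/(hA) = 1/(8.42·7.98) = 0.01488 K/W
ΣR = 9.015×10^-5 + 5.504×10^-6 + 0.2313 + 0.01488 = 0.2463 K/W
Q = ΔT/ΣR = (130 °C − 22.1 °C)/0.2463 = 438 W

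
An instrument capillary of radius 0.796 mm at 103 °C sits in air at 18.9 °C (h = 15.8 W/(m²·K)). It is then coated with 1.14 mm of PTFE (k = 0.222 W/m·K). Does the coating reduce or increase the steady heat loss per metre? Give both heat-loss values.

increases: 6.65 → 14.4 W/m

Critical radius for a cylinder: r_cr = k/h = 0.0141 m = 1.41 cm.
Outer radius after coating: r₂ = 7.96×10^-4 + 0.00114 = 0.001936 m.
Since r₁ < r_cr and r₂ ≤ r_cr, the coating moves toward the maximum at r_cr — heat loss rises.
Bare: R = 1/(2πr₁h) = 12.65 m·K/W; Q = 84.1/12.65 = 6.65 W/m.
Coated: R = R_cond + R_conv = 5.840 m·K/W; Q = 84.1/5.840 = 14.4 W/m.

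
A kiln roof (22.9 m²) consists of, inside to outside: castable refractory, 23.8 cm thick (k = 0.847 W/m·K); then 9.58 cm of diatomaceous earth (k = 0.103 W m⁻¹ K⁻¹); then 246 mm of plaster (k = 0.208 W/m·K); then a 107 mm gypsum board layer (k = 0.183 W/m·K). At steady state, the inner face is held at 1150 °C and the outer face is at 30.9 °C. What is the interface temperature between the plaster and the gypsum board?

Treat each layer as a resistance in series:
  R_castable refractory = L/(kA) = 0.238/(0.847·22.9) = 0.01227 K/W
  R_diatomaceous earth = L/(kA) = 0.0958/(0.103·22.9) = 0.04062 K/W
  R_plaster = L/(kA) = 0.246/(0.208·22.9) = 0.05165 K/W
  R_gypsum board = L/(kA) = 0.107/(0.183·22.9) = 0.02553 K/W
ΣR = 0.01227 + 0.04062 + 0.05165 + 0.02553 = 0.1301 K/W
Q = ΔT/ΣR = (1150 °C − 30.9 °C)/0.1301 = 8602 W
From the inner boundary to the plaster/gypsum board interface, ΣR_partial = 0.1045 K/W.
T_interface = T_in − Q·ΣR_partial = 1150 °C − (8602)(0.1045) = 251 °C

T = 251 °C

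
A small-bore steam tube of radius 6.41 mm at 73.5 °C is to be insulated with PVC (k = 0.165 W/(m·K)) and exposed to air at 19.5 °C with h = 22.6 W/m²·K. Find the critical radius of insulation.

r_cr = 0.730 cm

For a cylinder, r_cr = k_ins/h = 0.165/22.6 = 0.00730 m = 0.730 cm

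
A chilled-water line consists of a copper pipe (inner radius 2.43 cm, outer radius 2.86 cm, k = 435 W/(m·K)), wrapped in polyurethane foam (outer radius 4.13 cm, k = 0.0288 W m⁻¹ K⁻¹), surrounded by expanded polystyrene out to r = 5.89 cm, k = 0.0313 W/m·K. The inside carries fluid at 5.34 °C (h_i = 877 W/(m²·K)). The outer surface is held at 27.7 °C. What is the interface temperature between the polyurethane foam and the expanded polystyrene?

T = 17.2 °C

Series thermal resistances, inner to outer:
  R'_conv,in = 1/(2πr h) = 1/(2π·0.0243·877) = 0.007468 m·K/W
  R'_copper = ln(0.0286/0.0243)/(2πk) = 0.1629/(2π·435) = 5.961×10^-5 m·K/W
  R'_polyurethane foam = ln(0.0413/0.0286)/(2πk) = 0.3675/(2π·0.0288) = 2.031 m·K/W
  R'_expanded polystyrene = ln(0.0589/0.0413)/(2πk) = 0.3550/(2π·0.0313) = 1.805 m·K/W
ΣR = 0.007468 + 5.961×10^-5 + 2.031 + 1.805 = 3.844 m·K/W
Q' = ΔT/ΣR = (5.34 °C − 27.7 °C)/3.844 = -5.817 W/m
From the inner boundary to the polyurethane foam/expanded polystyrene interface, ΣR_partial = 2.039 m·K/W.
T_interface = T_in − Q'·ΣR_partial = 5.34 °C − (-5.817)(2.039) = 17.2 °C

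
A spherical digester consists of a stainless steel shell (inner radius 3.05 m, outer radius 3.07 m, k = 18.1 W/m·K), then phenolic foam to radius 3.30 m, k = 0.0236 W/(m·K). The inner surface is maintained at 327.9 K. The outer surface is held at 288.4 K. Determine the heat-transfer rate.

Treat each layer as a resistance in series:
  R_stainless steel = (1/3.05 − 1/3.07)/(4πk) = 0.002136/(4π·18.1) = 9.391×10^-6 K/W
  R_phenolic foam = (1/3.07 − 1/3.30)/(4πk) = 0.02270/(4π·0.0236) = 0.07655 K/W
ΣR = 9.391×10^-6 + 0.07655 = 0.07656 K/W
Q = ΔT/ΣR = (327.9 K − 288.4 K)/0.07656 = 516 W

Q = 516 W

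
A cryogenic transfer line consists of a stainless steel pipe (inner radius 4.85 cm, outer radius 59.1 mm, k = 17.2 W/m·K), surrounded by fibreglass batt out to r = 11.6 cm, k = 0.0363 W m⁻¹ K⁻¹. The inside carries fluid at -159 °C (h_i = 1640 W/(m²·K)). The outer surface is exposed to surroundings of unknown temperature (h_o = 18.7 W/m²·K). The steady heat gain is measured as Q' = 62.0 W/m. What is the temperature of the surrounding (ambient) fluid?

T_out = 29.1 °C

Series resistances:
  R'_conv,in = 1/(2πr h) = 1/(2π·0.0485·1640) = 0.002001 m·K/W
  R'_stainless steel = ln(0.0591/0.0485)/(2πk) = 0.1977/(2π·17.2) = 0.001829 m·K/W
  R'_fibreglass batt = ln(0.116/0.0591)/(2πk) = 0.6744/(2π·0.0363) = 2.957 m·K/W
  R'_conv,out = 1/(2πr h) = 1/(2π·0.116·18.7) = 0.07337 m·K/W
ΣR = 3.034 m·K/W
ΔT = Q'·ΣR = 62.0 × 3.034 = 188.1 K
Heat flows inward, so T_out = T_in + ΔT = -159 + 188.1 = 29.1 °C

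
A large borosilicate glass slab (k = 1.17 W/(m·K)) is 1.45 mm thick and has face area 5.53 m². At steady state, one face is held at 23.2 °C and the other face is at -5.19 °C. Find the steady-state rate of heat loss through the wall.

Q = 1.27×10^5 W

Q = kA·ΔT/L = 1.17 × 5.53 × |23.2 °C − -5.19 °C| / 0.00145 = 1.27×10^5 W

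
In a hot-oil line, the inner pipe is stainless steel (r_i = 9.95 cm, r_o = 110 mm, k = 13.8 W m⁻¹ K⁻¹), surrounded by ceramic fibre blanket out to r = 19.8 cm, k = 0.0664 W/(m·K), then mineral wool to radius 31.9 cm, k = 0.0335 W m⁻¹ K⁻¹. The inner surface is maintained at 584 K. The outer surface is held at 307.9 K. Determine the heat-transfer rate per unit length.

Q' = 75.1 W/m

Resistance network (inner→outer):
  R'_stainless steel = ln(0.110/0.0995)/(2πk) = 0.1003/(2π·13.8) = 0.001157 m·K/W
  R'_ceramic fibre blanket = ln(0.198/0.110)/(2πk) = 0.5878/(2π·0.0664) = 1.409 m·K/W
  R'_mineral wool = ln(0.319/0.198)/(2πk) = 0.4769/(2π·0.0335) = 2.266 m·K/W
ΣR = 0.001157 + 1.409 + 2.266 = 3.676 m·K/W
Q' = ΔT/ΣR = (584 K − 307.9 K)/3.676 = 75.1 W/m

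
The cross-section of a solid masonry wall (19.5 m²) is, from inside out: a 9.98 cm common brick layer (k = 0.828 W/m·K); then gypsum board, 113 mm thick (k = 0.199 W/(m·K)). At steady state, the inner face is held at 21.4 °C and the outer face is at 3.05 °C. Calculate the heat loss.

Series thermal resistances, inner to outer:
  R_common brick = L/(kA) = 0.0998/(0.828·19.5) = 0.006181 K/W
  R_gypsum board = L/(kA) = 0.113/(0.199·19.5) = 0.02912 K/W
ΣR = 0.006181 + 0.02912 = 0.03530 K/W
Q = ΔT/ΣR = (21.4 °C − 3.05 °C)/0.03530 = 520 W

Q = 520 W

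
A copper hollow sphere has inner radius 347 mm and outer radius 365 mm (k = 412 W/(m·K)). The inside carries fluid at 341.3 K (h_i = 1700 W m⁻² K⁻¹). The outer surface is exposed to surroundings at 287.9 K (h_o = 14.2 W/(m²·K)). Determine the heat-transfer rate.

Resistance network (inner→outer):
  R_conv,in = 1/(4πr²h) = 1/(4π·0.347²·1700) = 3.888×10^-4 K/W
  R_copper = (1/0.347 − 1/0.365)/(4πk) = 0.1421/(4π·412) = 2.745×10^-5 K/W
  R_conv,out = 1/(4πr²h) = 1/(4π·0.365²·14.2) = 0.04206 K/W
ΣR = 3.888×10^-4 + 2.745×10^-5 + 0.04206 = 0.04248 K/W
Q = ΔT/ΣR = (341.3 K − 287.9 K)/0.04248 = 1260 W

Q = 1260 W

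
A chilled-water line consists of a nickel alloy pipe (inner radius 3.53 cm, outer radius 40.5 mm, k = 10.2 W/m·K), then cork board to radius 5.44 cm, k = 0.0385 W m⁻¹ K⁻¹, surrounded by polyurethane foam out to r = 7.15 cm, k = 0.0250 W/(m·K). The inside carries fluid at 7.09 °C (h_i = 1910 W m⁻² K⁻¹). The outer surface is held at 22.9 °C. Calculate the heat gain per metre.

Treat each layer as a resistance in series:
  R'_conv,in = 1/(2πr h) = 1/(2π·0.0353·1910) = 0.002361 m·K/W
  R'_nickel alloy = ln(0.0405/0.0353)/(2πk) = 0.1374/(2π·10.2) = 0.002144 m·K/W
  R'_cork board = ln(0.0544/0.0405)/(2πk) = 0.2951/(2π·0.0385) = 1.220 m·K/W
  R'_polyurethane foam = ln(0.0715/0.0544)/(2πk) = 0.2733/(2π·0.0250) = 1.740 m·K/W
ΣR = 0.002361 + 0.002144 + 1.220 + 1.740 = 2.965 m·K/W
Q' = ΔT/ΣR = (7.09 °C − 22.9 °C)/2.965 = -5.33 W/m
(Negative Q' ⇒ heat flows inward; heat gain = 5.33 W/m.)

Q' = 5.33 W/m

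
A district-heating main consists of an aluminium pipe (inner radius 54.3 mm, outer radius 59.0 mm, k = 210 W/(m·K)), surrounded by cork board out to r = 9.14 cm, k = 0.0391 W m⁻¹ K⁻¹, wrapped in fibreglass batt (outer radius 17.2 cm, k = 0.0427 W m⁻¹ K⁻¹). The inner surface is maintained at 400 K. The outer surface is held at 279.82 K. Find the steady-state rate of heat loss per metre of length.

Treat each layer as a resistance in series:
  R'_aluminium = ln(0.0590/0.0543)/(2πk) = 0.08301/(2π·210) = 6.291×10^-5 m·K/W
  R'_cork board = ln(0.0914/0.0590)/(2πk) = 0.4377/(2π·0.0391) = 1.782 m·K/W
  R'_fibreglass batt = ln(0.172/0.0914)/(2πk) = 0.6322/(2π·0.0427) = 2.357 m·K/W
ΣR = 6.291×10^-5 + 1.782 + 2.357 = 4.139 m·K/W
Q' = ΔT/ΣR = (400 K − 279.82 K)/4.139 = 29.0 W/m

Q' = 29.0 W/m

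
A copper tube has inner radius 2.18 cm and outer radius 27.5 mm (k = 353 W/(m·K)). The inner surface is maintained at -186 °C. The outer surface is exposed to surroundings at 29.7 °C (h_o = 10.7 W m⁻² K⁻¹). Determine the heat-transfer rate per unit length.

Q' = 399 W/m

Resistance network (inner→outer):
  R'_copper = ln(0.0275/0.0218)/(2πk) = 0.2323/(2π·353) = 1.047×10^-4 m·K/W
  R'_conv,out = 1/(2πr h) = 1/(2π·0.0275·10.7) = 0.5409 m·K/W
ΣR = 1.047×10^-4 + 0.5409 = 0.5410 m·K/W
Q' = ΔT/ΣR = (-186 °C − 29.7 °C)/0.5410 = -399 W/m
(Negative Q' ⇒ heat flows inward; heat gain = 399 W/m.)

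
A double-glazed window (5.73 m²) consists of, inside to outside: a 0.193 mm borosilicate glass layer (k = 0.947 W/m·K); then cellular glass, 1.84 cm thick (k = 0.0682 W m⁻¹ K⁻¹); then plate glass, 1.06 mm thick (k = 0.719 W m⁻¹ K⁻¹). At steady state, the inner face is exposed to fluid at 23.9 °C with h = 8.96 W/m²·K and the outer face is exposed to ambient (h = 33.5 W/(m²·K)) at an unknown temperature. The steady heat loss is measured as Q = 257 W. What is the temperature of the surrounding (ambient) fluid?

T_out = 5.38 °C

Series resistances:
  R_conv,in = 1/(hA) = 1/(8.96·5.73) = 0.01948 K/W
  R_borosilicate glass = L/(kA) = 1.93×10^-4/(0.947·5.73) = 3.557×10^-5 K/W
  R_cellular glass = L/(kA) = 0.0184/(0.0682·5.73) = 0.04708 K/W
  R_plate glass = L/(kA) = 0.00106/(0.719·5.73) = 2.573×10^-4 K/W
  R_conv,out = 1/(hA) = 1/(33.5·5.73) = 0.005210 K/W
ΣR = 0.07206 K/W
ΔT = Q·ΣR = 257 × 0.07206 = 18.52 K
Heat flows outward, so T_out = T_in − ΔT = 23.9 − 18.52 = 5.38 °C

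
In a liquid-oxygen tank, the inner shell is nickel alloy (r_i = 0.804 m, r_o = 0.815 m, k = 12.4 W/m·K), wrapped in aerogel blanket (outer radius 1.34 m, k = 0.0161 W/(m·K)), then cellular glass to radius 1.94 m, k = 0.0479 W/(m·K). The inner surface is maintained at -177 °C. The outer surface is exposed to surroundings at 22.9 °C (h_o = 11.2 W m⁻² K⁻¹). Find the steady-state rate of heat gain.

Q = 72.4 W

Treat each layer as a resistance in series:
  R_nickel alloy = (1/0.804 − 1/0.815)/(4πk) = 0.01679/(4π·12.4) = 1.077×10^-4 K/W
  R_aerogel blanket = (1/0.815 − 1/1.34)/(4πk) = 0.4807/(4π·0.0161) = 2.376 K/W
  R_cellular glass = (1/1.34 − 1/1.94)/(4πk) = 0.2308/(4π·0.0479) = 0.3834 K/W
  R_conv,out = 1/(4πr²h) = 1/(4π·1.94²·11.2) = 0.001888 K/W
ΣR = 1.077×10^-4 + 2.376 + 0.3834 + 0.001888 = 2.761 K/W
Q = ΔT/ΣR = (-177 °C − 22.9 °C)/2.761 = -72.4 W
(Negative Q ⇒ heat flows inward; heat gain = 72.4 W.)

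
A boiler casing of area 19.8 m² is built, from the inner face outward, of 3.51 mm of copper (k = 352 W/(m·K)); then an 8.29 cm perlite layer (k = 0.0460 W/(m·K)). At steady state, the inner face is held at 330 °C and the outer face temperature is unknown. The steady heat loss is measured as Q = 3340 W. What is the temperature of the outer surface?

T_out = 26.0 °C

Series resistances:
  R_copper = L/(kA) = 0.00351/(352·19.8) = 5.036×10^-7 K/W
  R_perlite = L/(kA) = 0.0829/(0.0460·19.8) = 0.09102 K/W
ΣR = 0.09102 K/W
ΔT = Q·ΣR = 3340 × 0.09102 = 304.0 K
Heat flows outward, so T_out = T_in − ΔT = 330 − 304.0 = 26.0 °C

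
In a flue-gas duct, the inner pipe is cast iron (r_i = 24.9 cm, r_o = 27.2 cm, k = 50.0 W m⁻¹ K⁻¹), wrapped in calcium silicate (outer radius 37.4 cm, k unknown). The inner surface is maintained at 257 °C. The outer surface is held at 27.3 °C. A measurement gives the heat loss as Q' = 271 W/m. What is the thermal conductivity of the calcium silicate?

ΣR = ΔT/Q' = |257 − 27.3|/271 = 0.8476 m·K/W
Known resistances:
  R'_cast iron = ln(0.272/0.249)/(2πk) = 0.08835/(2π·50.0) = 2.812×10^-4 m·K/W
R_calcium silicate = ΣR − ΣR_known = 0.8476 − 2.812×10^-4 = 0.8473 m·K/W
ln(r₂/r₁)/(2πk) = 0.8473 ⇒ k = 0.3185/(2π·0.8473) = 0.0598 W/m·K

k = 0.0598 W/m·K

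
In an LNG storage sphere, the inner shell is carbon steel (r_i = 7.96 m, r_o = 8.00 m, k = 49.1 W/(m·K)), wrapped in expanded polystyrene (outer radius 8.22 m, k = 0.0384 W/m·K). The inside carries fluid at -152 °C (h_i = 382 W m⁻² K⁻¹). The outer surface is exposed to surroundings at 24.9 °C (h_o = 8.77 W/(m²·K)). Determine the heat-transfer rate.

Resistance network (inner→outer):
  R_conv,in = 1/(4πr²h) = 1/(4π·7.96²·382) = 3.288×10^-6 K/W
  R_carbon steel = (1/7.96 − 1/8.00)/(4πk) = 6.281×10^-4/(4π·49.1) = 1.018×10^-6 K/W
  R_expanded polystyrene = (1/8.00 − 1/8.22)/(4πk) = 0.003345/(4π·0.0384) = 0.006933 K/W
  R_conv,out = 1/(4πr²h) = 1/(4π·8.22²·8.77) = 1.343×10^-4 K/W
ΣR = 3.288×10^-6 + 1.018×10^-6 + 0.006933 + 1.343×10^-4 = 0.007072 K/W
Q = ΔT/ΣR = (-152 °C − 24.9 °C)/0.007072 = -25000 W
(Negative Q ⇒ heat flows inward; heat gain = 25000 W.)

Q = 25.0 kW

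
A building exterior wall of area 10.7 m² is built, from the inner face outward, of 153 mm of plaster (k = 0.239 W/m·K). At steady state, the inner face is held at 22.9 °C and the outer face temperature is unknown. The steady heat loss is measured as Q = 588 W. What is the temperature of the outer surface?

Series resistances:
  R_plaster = L/(kA) = 0.153/(0.239·10.7) = 0.05983 K/W
ΣR = 0.05983 K/W
ΔT = Q·ΣR = 588 × 0.05983 = 35.18 K
Heat flows outward, so T_out = T_in − ΔT = 22.9 − 35.18 = -12.3 °C

T_out = -12.3 °C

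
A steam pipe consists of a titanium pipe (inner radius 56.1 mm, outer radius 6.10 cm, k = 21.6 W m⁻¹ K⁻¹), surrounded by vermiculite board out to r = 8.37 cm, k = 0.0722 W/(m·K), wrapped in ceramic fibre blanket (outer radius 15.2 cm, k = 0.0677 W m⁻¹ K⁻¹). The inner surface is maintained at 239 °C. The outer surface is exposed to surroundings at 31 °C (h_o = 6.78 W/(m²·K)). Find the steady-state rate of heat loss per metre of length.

Q' = 92.2 W/m

Series thermal resistances, inner to outer:
  R'_titanium = ln(0.0610/0.0561)/(2πk) = 0.08374/(2π·21.6) = 6.170×10^-4 m·K/W
  R'_vermiculite board = ln(0.0837/0.0610)/(2πk) = 0.3164/(2π·0.0722) = 0.6974 m·K/W
  R'_ceramic fibre blanket = ln(0.152/0.0837)/(2πk) = 0.5966/(2π·0.0677) = 1.403 m·K/W
  R'_conv,out = 1/(2πr h) = 1/(2π·0.152·6.78) = 0.1544 m·K/W
ΣR = 6.170×10^-4 + 0.6974 + 1.403 + 0.1544 = 2.255 m·K/W
Q' = ΔT/ΣR = (239 °C − 31 °C)/2.255 = 92.2 W/m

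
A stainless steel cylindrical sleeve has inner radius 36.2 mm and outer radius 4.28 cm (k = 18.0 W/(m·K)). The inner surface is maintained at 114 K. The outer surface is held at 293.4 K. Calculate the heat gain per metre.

Q' = 2πk·ΔT/ln(r₂/r₁) = 2π × 18.0 × 179.4 / ln(0.0428/0.0362) = 1.21×10^5 W/m

Q' = 1.21×10^5 W/m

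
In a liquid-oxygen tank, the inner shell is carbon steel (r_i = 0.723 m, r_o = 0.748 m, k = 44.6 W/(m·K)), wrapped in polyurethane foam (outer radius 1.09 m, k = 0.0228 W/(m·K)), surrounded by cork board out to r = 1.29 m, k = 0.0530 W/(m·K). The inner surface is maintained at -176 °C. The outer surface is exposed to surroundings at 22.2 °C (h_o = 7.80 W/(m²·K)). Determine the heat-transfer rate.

Q = 118 W

Resistance network (inner→outer):
  R_carbon steel = (1/0.723 − 1/0.748)/(4πk) = 0.04623/(4π·44.6) = 8.248×10^-5 K/W
  R_polyurethane foam = (1/0.748 − 1/1.09)/(4πk) = 0.4195/(4π·0.0228) = 1.464 K/W
  R_cork board = (1/1.09 − 1/1.29)/(4πk) = 0.1422/(4π·0.0530) = 0.2136 K/W
  R_conv,out = 1/(4πr²h) = 1/(4π·1.29²·7.80) = 0.006131 K/W
ΣR = 8.248×10^-5 + 1.464 + 0.2136 + 0.006131 = 1.684 K/W
Q = ΔT/ΣR = (-176 °C − 22.2 °C)/1.684 = -118 W
(Negative Q ⇒ heat flows inward; heat gain = 118 W.)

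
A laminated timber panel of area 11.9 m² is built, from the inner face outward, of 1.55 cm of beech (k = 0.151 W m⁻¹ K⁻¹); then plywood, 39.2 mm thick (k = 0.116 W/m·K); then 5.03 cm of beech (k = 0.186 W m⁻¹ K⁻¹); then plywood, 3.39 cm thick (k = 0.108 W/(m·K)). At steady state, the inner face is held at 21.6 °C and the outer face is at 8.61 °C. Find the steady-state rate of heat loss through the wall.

Resistance network (inner→outer):
  R_beech = L/(kA) = 0.0155/(0.151·11.9) = 0.008626 K/W
  R_plywood = L/(kA) = 0.0392/(0.116·11.9) = 0.02840 K/W
  R_beech = L/(kA) = 0.0503/(0.186·11.9) = 0.02273 K/W
  R_plywood = L/(kA) = 0.0339/(0.108·11.9) = 0.02638 K/W
ΣR = 0.008626 + 0.02840 + 0.02273 + 0.02638 = 0.08614 K/W
Q = ΔT/ΣR = (21.6 °C − 8.61 °C)/0.08614 = 151 W

Q = 151 W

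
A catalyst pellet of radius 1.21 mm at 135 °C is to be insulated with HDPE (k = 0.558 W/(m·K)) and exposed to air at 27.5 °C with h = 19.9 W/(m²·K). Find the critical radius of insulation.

r_cr = 5.61 cm

For a sphere, r_cr = 2k_ins/h = 2·0.558/19.9 = 0.0561 m = 5.61 cm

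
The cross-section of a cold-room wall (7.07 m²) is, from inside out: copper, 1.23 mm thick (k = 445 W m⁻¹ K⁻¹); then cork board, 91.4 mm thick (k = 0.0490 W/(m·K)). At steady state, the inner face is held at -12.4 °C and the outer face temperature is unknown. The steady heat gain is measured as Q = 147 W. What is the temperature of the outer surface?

T_out = 26.4 °C

Sum the resistances:
  R_copper = L/(kA) = 0.00123/(445·7.07) = 3.910×10^-7 K/W
  R_cork board = L/(kA) = 0.0914/(0.0490·7.07) = 0.2638 K/W
ΣR = 0.2638 K/W
ΔT = Q·ΣR = 147 × 0.2638 = 38.78 K
Heat flows inward, so T_out = T_in + ΔT = -12.4 + 38.78 = 26.4 °C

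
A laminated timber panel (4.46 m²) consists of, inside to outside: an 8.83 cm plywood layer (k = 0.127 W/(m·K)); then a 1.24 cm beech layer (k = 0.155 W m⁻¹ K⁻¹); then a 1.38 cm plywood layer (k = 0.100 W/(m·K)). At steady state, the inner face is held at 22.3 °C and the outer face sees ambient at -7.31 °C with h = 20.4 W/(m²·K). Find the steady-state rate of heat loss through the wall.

Series thermal resistances, inner to outer:
  R_plywood = L/(kA) = 0.0883/(0.127·4.46) = 0.1559 K/W
  R_beech = L/(kA) = 0.0124/(0.155·4.46) = 0.01794 K/W
  R_plywood = L/(kA) = 0.0138/(0.100·4.46) = 0.03094 K/W
  R_conv,out = 1/(hA) = 1/(20.4·4.46) = 0.01099 K/W
ΣR = 0.1559 + 0.01794 + 0.03094 + 0.01099 = 0.2158 K/W
Q = ΔT/ΣR = (22.3 °C − -7.31 °C)/0.2158 = 137 W

Q = 137 W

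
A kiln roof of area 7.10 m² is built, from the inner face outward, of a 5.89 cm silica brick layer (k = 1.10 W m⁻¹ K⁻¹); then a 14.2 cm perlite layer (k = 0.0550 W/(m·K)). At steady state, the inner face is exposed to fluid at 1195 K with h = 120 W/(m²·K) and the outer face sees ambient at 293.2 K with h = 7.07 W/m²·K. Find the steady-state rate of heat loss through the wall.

Q = 2300 W

Resistance network (inner→outer):
  R_conv,in = 1/(hA) = 1/(120·7.10) = 0.001174 K/W
  R_silica brick = L/(kA) = 0.0589/(1.10·7.10) = 0.007542 K/W
  R_perlite = L/(kA) = 0.142/(0.0550·7.10) = 0.3636 K/W
  R_conv,out = 1/(hA) = 1/(7.07·7.10) = 0.01992 K/W
ΣR = 0.001174 + 0.007542 + 0.3636 + 0.01992 = 0.3922 K/W
Q = ΔT/ΣR = (1195 K − 293.2 K)/0.3922 = 2300 W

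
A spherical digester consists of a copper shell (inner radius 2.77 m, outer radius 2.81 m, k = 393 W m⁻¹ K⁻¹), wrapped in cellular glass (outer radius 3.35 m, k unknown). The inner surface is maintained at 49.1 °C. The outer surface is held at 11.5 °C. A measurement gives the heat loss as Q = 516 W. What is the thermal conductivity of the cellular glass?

k = 0.0626 W/m·K

ΣR = ΔT/Q = |49.1 − 11.5|/516 = 0.07287 K/W
Known resistances:
  R_copper = (1/2.77 − 1/2.81)/(4πk) = 0.005139/(4π·393) = 1.041×10^-6 K/W
R_cellular glass = ΣR − ΣR_known = 0.07287 − 1.041×10^-6 = 0.07287 K/W
(1/r₁−1/r₂)/(4πk) = 0.07287 ⇒ k = 0.05736/(4π·0.07287) = 0.0626 W/m·K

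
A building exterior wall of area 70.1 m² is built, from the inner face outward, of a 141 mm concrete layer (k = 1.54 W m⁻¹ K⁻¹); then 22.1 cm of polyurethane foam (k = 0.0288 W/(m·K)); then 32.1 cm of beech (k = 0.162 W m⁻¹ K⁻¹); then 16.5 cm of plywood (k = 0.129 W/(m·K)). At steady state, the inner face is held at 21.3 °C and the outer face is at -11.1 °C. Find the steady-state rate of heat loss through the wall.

Q = 206 W

Series thermal resistances, inner to outer:
  R_concrete = L/(kA) = 0.141/(1.54·70.1) = 0.001306 K/W
  R_polyurethane foam = L/(kA) = 0.221/(0.0288·70.1) = 0.1095 K/W
  R_beech = L/(kA) = 0.321/(0.162·70.1) = 0.02827 K/W
  R_plywood = L/(kA) = 0.165/(0.129·70.1) = 0.01825 K/W
ΣR = 0.001306 + 0.1095 + 0.02827 + 0.01825 = 0.1573 K/W
Q = ΔT/ΣR = (21.3 °C − -11.1 °C)/0.1573 = 206 W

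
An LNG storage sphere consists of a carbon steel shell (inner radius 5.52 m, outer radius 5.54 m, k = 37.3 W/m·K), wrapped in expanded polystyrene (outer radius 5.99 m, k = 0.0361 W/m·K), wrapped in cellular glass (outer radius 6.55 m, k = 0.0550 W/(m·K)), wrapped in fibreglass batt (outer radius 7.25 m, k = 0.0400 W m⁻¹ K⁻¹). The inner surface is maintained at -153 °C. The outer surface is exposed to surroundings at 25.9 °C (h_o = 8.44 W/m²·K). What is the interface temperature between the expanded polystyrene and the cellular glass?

Resistance network (inner→outer):
  R_carbon steel = (1/5.52 − 1/5.54)/(4πk) = 6.540×10^-4/(4π·37.3) = 1.395×10^-6 K/W
  R_expanded polystyrene = (1/5.54 − 1/5.99)/(4πk) = 0.01356/(4π·0.0361) = 0.02989 K/W
  R_cellular glass = (1/5.99 − 1/6.55)/(4πk) = 0.01427/(4π·0.0550) = 0.02065 K/W
  R_fibreglass batt = (1/6.55 − 1/7.25)/(4πk) = 0.01474/(4π·0.0400) = 0.02933 K/W
  R_conv,out = 1/(4πr²h) = 1/(4π·7.25²·8.44) = 1.794×10^-4 K/W
ΣR = 1.395×10^-6 + 0.02989 + 0.02065 + 0.02933 + 1.794×10^-4 = 0.08005 K/W
Q = ΔT/ΣR = (-153 °C − 25.9 °C)/0.08005 = -2235 W
From the inner boundary to the expanded polystyrene/cellular glass interface, ΣR_partial = 0.02989 K/W.
T_interface = T_in − Q·ΣR_partial = -153 °C − (-2235)(0.02989) = -86.2 °C

T = -86.2 °C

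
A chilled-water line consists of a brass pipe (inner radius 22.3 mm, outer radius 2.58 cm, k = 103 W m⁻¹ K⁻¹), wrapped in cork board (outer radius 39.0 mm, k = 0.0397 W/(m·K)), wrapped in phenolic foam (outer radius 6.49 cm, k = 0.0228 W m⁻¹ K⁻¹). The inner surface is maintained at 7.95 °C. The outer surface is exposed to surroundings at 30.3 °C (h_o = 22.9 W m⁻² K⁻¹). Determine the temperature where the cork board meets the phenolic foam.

T = 14.9 °C

Resistance network (inner→outer):
  R'_brass = ln(0.0258/0.0223)/(2πk) = 0.1458/(2π·103) = 2.253×10^-4 m·K/W
  R'_cork board = ln(0.0390/0.0258)/(2πk) = 0.4132/(2π·0.0397) = 1.656 m·K/W
  R'_phenolic foam = ln(0.0649/0.0390)/(2πk) = 0.5093/(2π·0.0228) = 3.555 m·K/W
  R'_conv,out = 1/(2πr h) = 1/(2π·0.0649·22.9) = 0.1071 m·K/W
ΣR = 2.253×10^-4 + 1.656 + 3.555 + 0.1071 = 5.318 m·K/W
Q' = ΔT/ΣR = (7.95 °C − 30.3 °C)/5.318 = -4.203 W/m
From the inner boundary to the cork board/phenolic foam interface, ΣR_partial = 1.656 m·K/W.
T_interface = T_in − Q'·ΣR_partial = 7.95 °C − (-4.203)(1.656) = 14.9 °C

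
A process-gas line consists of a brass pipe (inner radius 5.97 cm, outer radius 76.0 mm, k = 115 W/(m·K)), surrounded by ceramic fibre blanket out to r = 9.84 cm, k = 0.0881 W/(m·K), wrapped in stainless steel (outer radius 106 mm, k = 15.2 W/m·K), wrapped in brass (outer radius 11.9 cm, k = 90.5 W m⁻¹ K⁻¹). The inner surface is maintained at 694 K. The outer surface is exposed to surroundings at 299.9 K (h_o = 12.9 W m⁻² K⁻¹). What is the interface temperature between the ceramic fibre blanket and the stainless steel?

Series thermal resistances, inner to outer:
  R'_brass = ln(0.0760/0.0597)/(2πk) = 0.2414/(2π·115) = 3.341×10^-4 m·K/W
  R'_ceramic fibre blanket = ln(0.0984/0.0760)/(2πk) = 0.2583/(2π·0.0881) = 0.4666 m·K/W
  R'_stainless steel = ln(0.106/0.0984)/(2πk) = 0.07440/(2π·15.2) = 7.790×10^-4 m·K/W
  R'_brass = ln(0.119/0.106)/(2πk) = 0.1157/(2π·90.5) = 2.034×10^-4 m·K/W
  R'_conv,out = 1/(2πr h) = 1/(2π·0.119·12.9) = 0.1037 m·K/W
ΣR = 3.341×10^-4 + 0.4666 + 7.790×10^-4 + 2.034×10^-4 + 0.1037 = 0.5716 m·K/W
Q' = ΔT/ΣR = (694 K − 299.9 K)/0.5716 = 689.5 W/m
From the inner boundary to the ceramic fibre blanket/stainless steel interface, ΣR_partial = 0.4669 m·K/W.
T_interface = T_in − Q'·ΣR_partial = 694 K − (689.5)(0.4669) = 372.1 K

T = 372.1 K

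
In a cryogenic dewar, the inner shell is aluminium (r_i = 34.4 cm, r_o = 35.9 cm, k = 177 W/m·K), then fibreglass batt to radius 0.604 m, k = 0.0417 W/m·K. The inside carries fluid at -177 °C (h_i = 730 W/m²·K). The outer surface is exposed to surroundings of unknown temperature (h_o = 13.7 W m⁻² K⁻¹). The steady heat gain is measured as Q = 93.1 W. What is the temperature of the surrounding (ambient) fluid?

Sum the resistances:
  R_conv,in = 1/(4πr²h) = 1/(4π·0.344²·730) = 9.212×10^-4 K/W
  R_aluminium = (1/0.344 − 1/0.359)/(4πk) = 0.1215/(4π·177) = 5.461×10^-5 K/W
  R_fibreglass batt = (1/0.359 − 1/0.604)/(4πk) = 1.130/(4π·0.0417) = 2.156 K/W
  R_conv,out = 1/(4πr²h) = 1/(4π·0.604²·13.7) = 0.01592 K/W
ΣR = 2.173 K/W
ΔT = Q·ΣR = 93.1 × 2.173 = 202.3 K
Heat flows inward, so T_out = T_in + ΔT = -177 + 202.3 = 25.3 °C

T_out = 25.3 °C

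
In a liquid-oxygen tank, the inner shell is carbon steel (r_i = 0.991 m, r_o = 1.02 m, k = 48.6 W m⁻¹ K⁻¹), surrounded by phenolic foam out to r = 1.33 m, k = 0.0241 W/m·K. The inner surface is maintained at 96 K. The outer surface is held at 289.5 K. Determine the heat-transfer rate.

Q = 256 W

Series thermal resistances, inner to outer:
  R_carbon steel = (1/0.991 − 1/1.02)/(4πk) = 0.02869/(4π·48.6) = 4.698×10^-5 K/W
  R_phenolic foam = (1/1.02 − 1/1.33)/(4πk) = 0.2285/(4π·0.0241) = 0.7545 K/W
ΣR = 4.698×10^-5 + 0.7545 = 0.7545 K/W
Q = ΔT/ΣR = (96 K − 289.5 K)/0.7545 = -256 W
(Negative Q ⇒ heat flows inward; heat gain = 256 W.)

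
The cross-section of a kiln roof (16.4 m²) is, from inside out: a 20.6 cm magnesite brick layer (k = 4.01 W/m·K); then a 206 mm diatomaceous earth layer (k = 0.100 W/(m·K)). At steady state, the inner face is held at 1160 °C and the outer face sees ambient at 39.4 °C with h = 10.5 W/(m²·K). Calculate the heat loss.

Treat each layer as a resistance in series:
  R_magnesite brick = L/(kA) = 0.206/(4.01·16.4) = 0.003132 K/W
  R_diatomaceous earth = L/(kA) = 0.206/(0.100·16.4) = 0.1256 K/W
  R_conv,out = 1/(hA) = 1/(10.5·16.4) = 0.005807 K/W
ΣR = 0.003132 + 0.1256 + 0.005807 = 0.1345 K/W
Q = ΔT/ΣR = (1160 °C − 39.4 °C)/0.1345 = 8330 W

Q = 8.33 kW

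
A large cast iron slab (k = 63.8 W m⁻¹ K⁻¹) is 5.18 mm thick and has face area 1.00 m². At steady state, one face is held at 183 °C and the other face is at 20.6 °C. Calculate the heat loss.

Q = kA·ΔT/L = 63.8 × 1.00 × |183 °C − 20.6 °C| / 0.00518 = 2.00×10^6 W

Q = 2000 kW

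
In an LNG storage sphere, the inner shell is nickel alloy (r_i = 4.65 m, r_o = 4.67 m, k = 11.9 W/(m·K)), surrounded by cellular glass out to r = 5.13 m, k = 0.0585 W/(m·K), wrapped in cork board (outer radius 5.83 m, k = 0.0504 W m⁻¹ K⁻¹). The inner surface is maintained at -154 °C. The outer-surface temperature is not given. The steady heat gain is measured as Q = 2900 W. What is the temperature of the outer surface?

Sum the resistances:
  R_nickel alloy = (1/4.65 − 1/4.67)/(4πk) = 9.210×10^-4/(4π·11.9) = 6.159×10^-6 K/W
  R_cellular glass = (1/4.67 − 1/5.13)/(4πk) = 0.01920/(4π·0.0585) = 0.02612 K/W
  R_cork board = (1/5.13 − 1/5.83)/(4πk) = 0.02341/(4π·0.0504) = 0.03695 K/W
ΣR = 0.06308 K/W
ΔT = Q·ΣR = 2900 × 0.06308 = 182.9 K
Heat flows inward, so T_out = T_in + ΔT = -154 + 182.9 = 28.9 °C

T_out = 28.9 °C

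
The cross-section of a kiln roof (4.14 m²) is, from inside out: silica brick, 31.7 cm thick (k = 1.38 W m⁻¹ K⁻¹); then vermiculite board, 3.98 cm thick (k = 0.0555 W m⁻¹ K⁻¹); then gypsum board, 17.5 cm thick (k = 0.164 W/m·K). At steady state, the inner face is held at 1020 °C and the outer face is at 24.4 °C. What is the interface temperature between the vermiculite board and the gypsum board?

Resistance network (inner→outer):
  R_silica brick = L/(kA) = 0.317/(1.38·4.14) = 0.05549 K/W
  R_vermiculite board = L/(kA) = 0.0398/(0.0555·4.14) = 0.1732 K/W
  R_gypsum board = L/(kA) = 0.175/(0.164·4.14) = 0.2577 K/W
ΣR = 0.05549 + 0.1732 + 0.2577 = 0.4864 K/W
Q = ΔT/ΣR = (1020 °C − 24.4 °C)/0.4864 = 2047 W
From the inner boundary to the vermiculite board/gypsum board interface, ΣR_partial = 0.2287 K/W.
T_interface = T_in − Q·ΣR_partial = 1020 °C − (2047)(0.2287) = 552 °C

T = 552 °C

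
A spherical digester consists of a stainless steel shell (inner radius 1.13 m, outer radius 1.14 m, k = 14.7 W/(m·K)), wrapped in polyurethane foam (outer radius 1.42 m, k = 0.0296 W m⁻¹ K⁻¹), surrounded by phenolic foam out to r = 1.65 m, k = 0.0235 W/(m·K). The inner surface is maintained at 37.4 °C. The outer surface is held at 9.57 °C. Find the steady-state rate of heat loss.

Resistance network (inner→outer):
  R_stainless steel = (1/1.13 − 1/1.14)/(4πk) = 0.007763/(4π·14.7) = 4.202×10^-5 K/W
  R_polyurethane foam = (1/1.14 − 1/1.42)/(4πk) = 0.1730/(4π·0.0296) = 0.4650 K/W
  R_phenolic foam = (1/1.42 − 1/1.65)/(4πk) = 0.09816/(4π·0.0235) = 0.3324 K/W
ΣR = 4.202×10^-5 + 0.4650 + 0.3324 = 0.7974 K/W
Q = ΔT/ΣR = (37.4 °C − 9.57 °C)/0.7974 = 34.9 W

Q = 34.9 W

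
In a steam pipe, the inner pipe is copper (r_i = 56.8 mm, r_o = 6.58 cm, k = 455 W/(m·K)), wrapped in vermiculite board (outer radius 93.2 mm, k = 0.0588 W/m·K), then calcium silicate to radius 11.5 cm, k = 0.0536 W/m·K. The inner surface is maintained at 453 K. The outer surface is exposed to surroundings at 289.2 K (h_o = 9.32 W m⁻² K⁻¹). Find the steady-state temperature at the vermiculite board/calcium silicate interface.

T = 363.0 K

Resistance network (inner→outer):
  R'_copper = ln(0.0658/0.0568)/(2πk) = 0.1471/(2π·455) = 5.145×10^-5 m·K/W
  R'_vermiculite board = ln(0.0932/0.0658)/(2πk) = 0.3481/(2π·0.0588) = 0.9423 m·K/W
  R'_calcium silicate = ln(0.115/0.0932)/(2πk) = 0.2102/(2π·0.0536) = 0.6241 m·K/W
  R'_conv,out = 1/(2πr h) = 1/(2π·0.115·9.32) = 0.1485 m·K/W
ΣR = 5.145×10^-5 + 0.9423 + 0.6241 + 0.1485 = 1.715 m·K/W
Q' = ΔT/ΣR = (453 K − 289.2 K)/1.715 = 95.51 W/m
From the inner boundary to the vermiculite board/calcium silicate interface, ΣR_partial = 0.9424 m·K/W.
T_interface = T_in − Q'·ΣR_partial = 453 K − (95.51)(0.9424) = 363.0 K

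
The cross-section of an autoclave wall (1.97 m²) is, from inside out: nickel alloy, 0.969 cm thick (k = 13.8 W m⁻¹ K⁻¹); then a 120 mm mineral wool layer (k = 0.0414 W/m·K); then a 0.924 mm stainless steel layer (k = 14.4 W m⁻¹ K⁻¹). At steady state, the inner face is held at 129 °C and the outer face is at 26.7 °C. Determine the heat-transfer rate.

Q = 69.5 W

Series thermal resistances, inner to outer:
  R_nickel alloy = L/(kA) = 0.00969/(13.8·1.97) = 3.564×10^-4 K/W
  R_mineral wool = L/(kA) = 0.120/(0.0414·1.97) = 1.471 K/W
  R_stainless steel = L/(kA) = 9.24×10^-4/(14.4·1.97) = 3.257×10^-5 K/W
ΣR = 3.564×10^-4 + 1.471 + 3.257×10^-5 = 1.471 K/W
Q = ΔT/ΣR = (129 °C − 26.7 °C)/1.471 = 69.5 W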